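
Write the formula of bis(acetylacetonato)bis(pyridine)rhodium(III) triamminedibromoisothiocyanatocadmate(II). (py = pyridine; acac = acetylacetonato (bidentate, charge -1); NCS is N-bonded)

Cation [Rh…]: ligand charges -2, Rh(III) ⇒ ion charge 1+.
Anion [Cd…]: ligand charges -3, Cd(II) ⇒ ion charge 1−.

[Rh(acac)2(py)2][CdBr2(NCS)(NH3)3]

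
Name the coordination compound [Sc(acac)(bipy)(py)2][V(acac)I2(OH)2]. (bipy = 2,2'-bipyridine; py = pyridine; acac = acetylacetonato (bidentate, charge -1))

(acetylacetonato)(2,2'-bipyridine)bis(pyridine)scandium(III) (acetylacetonato)dihydroxodiiodovanadate(III)

Both ions are complex: the cation is named first with the plain metal name, the anion second with the -ate form; each ion's ligands are alphabetised independently.
Scandium is always +3 in its complexes; the cation's ligand charges sum to -1, so the complex cation is 2+.
A 1:1 salt means the anion carries the equal and opposite charge, 2−.
Anion: ligand charges sum to -5; for the ion to be 2−, V = +3.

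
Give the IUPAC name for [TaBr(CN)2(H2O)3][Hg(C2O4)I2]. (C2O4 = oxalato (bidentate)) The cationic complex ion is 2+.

triaquabromodicyanotantalum(V) diiodooxalatomercurate(II)

Both ions are complex: the cation is named first with the plain metal name, the anion second with the -ate form; each ion's ligands are alphabetised independently.
The complex cation is given as 2+; its ligand charges sum to -3, so Ta = +5.
A 1:1 salt means the anion carries the equal and opposite charge, 2−.
Anion: ligand charges sum to -4; for the ion to be 2−, Hg = +2.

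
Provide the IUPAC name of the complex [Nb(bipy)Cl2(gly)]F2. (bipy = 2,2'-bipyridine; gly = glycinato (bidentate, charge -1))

The 2 fluoride counter-ions carry a total charge of -2, so each complex ion is 2+.
Ligand charges: 1×2,2'-bipyridine (neutral), 2×chloro (-1 each), 1×glycinato (-1 each); total -3. So Nb + (-3) = 2+, giving Nb = +5.
Ligands are named alphabetically: bipyridine before chloro before glycinato.

(2,2'-bipyridine)dichloro(glycinato)niobium(V) fluoride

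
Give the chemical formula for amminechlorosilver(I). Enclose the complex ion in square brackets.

Ligands: 1 chloro (Cl, -1), 1 ammine (NH3, neutral). Ligand charge sum = -1.
With Ag in oxidation state +1, the complex ion is [Ag...].

[AgCl(NH3)]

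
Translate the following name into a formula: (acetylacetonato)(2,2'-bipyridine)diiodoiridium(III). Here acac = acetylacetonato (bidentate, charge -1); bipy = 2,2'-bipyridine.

Ligands: 1 acetylacetonato (acac, -1), 1 2,2'-bipyridine (bipy, neutral), 2 iodo (I, -1). Ligand charge sum = -3.
With Ir in oxidation state +3, the complex ion is [Ir...].

[Ir(acac)(bipy)I2]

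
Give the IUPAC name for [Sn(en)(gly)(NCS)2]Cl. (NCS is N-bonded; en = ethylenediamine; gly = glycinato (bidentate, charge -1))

(ethylenediamine)(glycinato)diisothiocyanatotin(IV) chloride

The 1 chloride counter-ion carries a total charge of -1, so each complex ion is 1+.
Ligand charges: 2×isothiocyanato (-1 each), 1×ethylenediamine (neutral), 1×glycinato (-1 each); total -3. So Sn + (-3) = 1+, giving Sn = +4.
Ligands are named alphabetically: ethylenediamine before glycinato before isothiocyanato.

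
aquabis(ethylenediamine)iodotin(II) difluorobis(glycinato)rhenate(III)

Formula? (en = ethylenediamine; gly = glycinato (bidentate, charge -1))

Cation [Sn…]: ligand charges -1, Sn(II) ⇒ ion charge 1+.
Anion [Re…]: ligand charges -4, Re(III) ⇒ ion charge 1−.
One 1+ cation balances one 1− anion.

[Sn(en)2(H2O)I][ReF2(gly)2]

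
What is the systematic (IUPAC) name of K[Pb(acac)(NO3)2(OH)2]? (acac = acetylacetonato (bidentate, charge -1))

The 1 potassium counter-ion carries a total charge of +1, so each complex ion is 1−.
Ligand charges: 2×nitrato (-1 each), 1×acetylacetonato (-1 each), 2×hydroxo (-1 each); total -5. So Pb + (-5) = 1−, giving Pb = +4.
Ligands are named alphabetically: acetylacetonato before hydroxo before nitrato.
The complex ion is anionic, so lead takes the -ate form plumbate(IV).

potassium (acetylacetonato)dihydroxodinitratoplumbate(IV)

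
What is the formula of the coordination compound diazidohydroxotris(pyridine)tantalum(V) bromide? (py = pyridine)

[Ta(N3)2(OH)(py)3]Br2

Ligands: 1 hydroxo (OH, -1), 3 pyridine (py, neutral), 2 azido (N3, -1). Ligand charge sum = -3.
With Ta in oxidation state +5, the complex ion is [Ta...]^2+.
Charge balance with bromide (-1) requires 1 complex ion per 2 bromide.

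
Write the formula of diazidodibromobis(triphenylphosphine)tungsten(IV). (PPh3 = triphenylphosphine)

Ligands: 2 triphenylphosphine (PPh3, neutral), 2 bromo (Br, -1), 2 azido (N3, -1). Ligand charge sum = -4.
With W in oxidation state +4, the complex ion is [W...].

[WBr2(N3)2(PPh3)2]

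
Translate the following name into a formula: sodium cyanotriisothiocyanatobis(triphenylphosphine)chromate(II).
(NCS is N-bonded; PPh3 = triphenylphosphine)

Na2[Cr(CN)(NCS)3(PPh3)2]

Ligands: 3 isothiocyanato (NCS, -1), 1 cyano (CN, -1), 2 triphenylphosphine (PPh3, neutral). Ligand charge sum = -4.
With Cr in oxidation state +2, the complex ion is [Cr...]^2−.
Charge balance with sodium (+1) requires 1 complex ion per 2 sodium.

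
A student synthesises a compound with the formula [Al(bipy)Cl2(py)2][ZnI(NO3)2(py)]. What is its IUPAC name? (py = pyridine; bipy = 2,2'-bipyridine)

Both ions are complex: the cation is named first with the plain metal name, the anion second with the -ate form; each ion's ligands are alphabetised independently.
Aluminium is always +3 in its complexes; the cation's ligand charges sum to -2, so the complex cation is 1+.
A 1:1 salt means the anion carries the equal and opposite charge, 1−.
Anion: ligand charges sum to -3; for the ion to be 1−, Zn = +2.

(2,2'-bipyridine)dichlorobis(pyridine)aluminium(III) iododinitrato(pyridine)zincate(II)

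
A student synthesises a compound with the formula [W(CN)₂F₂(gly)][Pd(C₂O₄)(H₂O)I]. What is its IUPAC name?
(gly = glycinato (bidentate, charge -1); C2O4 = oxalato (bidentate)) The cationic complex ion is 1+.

dicyanodifluoro(glycinato)tungsten(VI) aquaiodooxalatopalladate(II)

The complex cation is given as 1+; its ligand charges sum to -5, so W = +6.
A 1:1 salt means the anion carries the equal and opposite charge, 1−.
Anion: ligand charges sum to -3; for the ion to be 1−, Pd = +2.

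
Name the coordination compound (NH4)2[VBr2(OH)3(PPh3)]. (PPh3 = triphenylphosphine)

ammonium dibromotrihydroxo(triphenylphosphine)vanadate(III)

The 2 ammonium counter-ions carry a total charge of +2, so each complex ion is 2−.
Ligand charges: 2×bromo (-1 each), 3×hydroxo (-1 each), 1×triphenylphosphine (neutral); total -5. So V + (-5) = 2−, giving V = +3.
Ligands are named alphabetically: bromo before hydroxo before triphenylphosphine.
The complex ion is anionic, so vanadium takes the -ate form vanadate(III).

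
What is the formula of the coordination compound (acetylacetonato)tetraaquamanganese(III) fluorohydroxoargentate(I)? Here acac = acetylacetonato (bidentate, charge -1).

[Mn(acac)(H2O)4][AgF(OH)]2

Cation [Mn…]: ligand charges -1, Mn(III) ⇒ ion charge 2+.
Anion [Ag…]: ligand charges -2, Ag(I) ⇒ ion charge 1−.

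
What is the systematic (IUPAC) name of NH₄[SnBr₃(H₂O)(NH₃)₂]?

ammonium diammineaquatribromostannate(II)

The 1 ammonium counter-ion carries a total charge of +1, so each complex ion is 1−.
Ligand charges: 2×ammine (neutral), 1×aqua (neutral), 3×bromo (-1 each); total -3. So Sn + (-3) = 1−, giving Sn = +2.
Ligands are named alphabetically: ammine before aqua before bromo.
The complex ion is anionic, so tin takes the -ate form stannate(II).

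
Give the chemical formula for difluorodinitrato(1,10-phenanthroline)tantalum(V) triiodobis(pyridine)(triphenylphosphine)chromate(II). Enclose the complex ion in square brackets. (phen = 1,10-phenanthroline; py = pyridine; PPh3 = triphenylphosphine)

[TaF2(NO3)2(phen)][CrI3(PPh3)(py)2]

Cation [Ta…]: ligand charges -4, Ta(V) ⇒ ion charge 1+.
Anion [Cr…]: ligand charges -3, Cr(II) ⇒ ion charge 1−.
One 1+ cation balances one 1− anion.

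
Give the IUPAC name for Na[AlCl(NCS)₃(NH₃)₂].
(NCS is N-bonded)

sodium diamminechlorotriisothiocyanatoaluminate(III)

The 1 sodium counter-ion carries a total charge of +1, so each complex ion is 1−.
Ligand charges: 3×isothiocyanato (-1 each), 1×chloro (-1 each), 2×ammine (neutral); total -4. So Al + (-4) = 1−, giving Al = +3.
Ligands are named alphabetically: ammine before chloro before isothiocyanato.
The complex ion is anionic, so aluminium takes the -ate form aluminate(III).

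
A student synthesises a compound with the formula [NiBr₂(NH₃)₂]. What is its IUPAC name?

There is no counter-ion, so the complex is neutral overall.
Ligand charges: 2×bromo (-1 each), 2×ammine (neutral); total -2. So Ni + (-2) = 0, giving Ni = +2.
Ligands are named alphabetically: ammine before bromo.

diamminedibromonickel(II)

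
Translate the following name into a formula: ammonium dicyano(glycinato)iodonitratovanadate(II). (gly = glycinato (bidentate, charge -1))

Ligands: 1 nitrato (NO3, -1), 1 glycinato (gly, -1), 2 cyano (CN, -1), 1 iodo (I, -1). Ligand charge sum = -5.
Charge balance with ammonium (+1) requires 1 complex ion per 3 ammonium.

(NH4)3[V(CN)2(gly)I(NO3)]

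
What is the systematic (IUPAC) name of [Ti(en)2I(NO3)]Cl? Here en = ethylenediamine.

The 1 chloride counter-ion carries a total charge of -1, so each complex ion is 1+.
Ligand charges: 1×iodo (-1 each), 1×nitrato (-1 each), 2×ethylenediamine (neutral); total -2. So Ti + (-2) = 1+, giving Ti = +3.
Ligands are named alphabetically: ethylenediamine before iodo before nitrato.

bis(ethylenediamine)iodonitratotitanium(III) chloride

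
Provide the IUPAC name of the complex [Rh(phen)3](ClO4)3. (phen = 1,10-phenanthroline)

The 3 perchlorate counter-ions carry a total charge of -3, so each complex ion is 3+.
Ligand charges: 3×1,10-phenanthroline (neutral); total 0. So Rh + (0) = 3+, giving Rh = +3.

tris(1,10-phenanthroline)rhodium(III) perchlorate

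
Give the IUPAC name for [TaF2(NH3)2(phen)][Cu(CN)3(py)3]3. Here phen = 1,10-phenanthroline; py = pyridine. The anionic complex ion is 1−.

diamminedifluoro(1,10-phenanthroline)tantalum(V) tricyanotris(pyridine)cuprate(II)

Both ions are complex: the cation is named first with the plain metal name, the anion second with the -ate form; each ion's ligands are alphabetised independently.
The complex anion is given as 1−; its ligand charges sum to -3, so Cu = +2.
With 3 anions per cation, the cation must be 3×1 = 3+.
Cation: ligand charges sum to -2; for the ion to be 3+, Ta = +5.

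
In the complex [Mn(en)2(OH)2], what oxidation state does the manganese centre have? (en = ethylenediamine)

No counter-ion: the bracketed complex is neutral.
Ligand charges: 2×en neutral; 2×OH = -2; sum -2.
Mn + (-2) = 0 ⇒ Mn is +2.

+2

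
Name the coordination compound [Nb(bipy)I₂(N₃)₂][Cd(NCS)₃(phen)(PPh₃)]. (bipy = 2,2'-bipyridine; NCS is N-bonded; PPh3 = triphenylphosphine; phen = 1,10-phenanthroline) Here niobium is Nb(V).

diazido(2,2'-bipyridine)diiodoniobium(V) triisothiocyanato(1,10-phenanthroline)(triphenylphosphine)cadmate(II)

Nb is given as +5; the cation's ligand charges sum to -4, so the complex cation is 1+.
A 1:1 salt means the anion carries the equal and opposite charge, 1−.
Anion: ligand charges sum to -3; for the ion to be 1−, Cd = +2.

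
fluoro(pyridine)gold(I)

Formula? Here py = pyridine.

Ligands: 1 pyridine (py, neutral), 1 fluoro (F, -1). Ligand charge sum = -1.
With Au in oxidation state +1, the complex ion is [Au...].

[AuF(py)]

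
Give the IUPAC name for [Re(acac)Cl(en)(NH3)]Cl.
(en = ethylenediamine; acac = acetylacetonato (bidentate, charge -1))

The 1 chloride counter-ion carries a total charge of -1, so each complex ion is 1+.
Ligand charges: 1×ethylenediamine (neutral), 1×ammine (neutral), 1×chloro (-1 each), 1×acetylacetonato (-1 each); total -2. So Re + (-2) = 1+, giving Re = +3.
Ligands are named alphabetically: acetylacetonato before ammine before chloro before ethylenediamine.

(acetylacetonato)amminechloro(ethylenediamine)rhenium(III) chloride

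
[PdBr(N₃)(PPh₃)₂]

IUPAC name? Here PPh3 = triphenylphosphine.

There is no counter-ion, so the complex is neutral overall.
Ligand charges: 1×bromo (-1 each), 1×azido (-1 each), 2×triphenylphosphine (neutral); total -2. So Pd + (-2) = 0, giving Pd = +2.
Ligands are named alphabetically: azido before bromo before triphenylphosphine.

azidobromobis(triphenylphosphine)palladium(II)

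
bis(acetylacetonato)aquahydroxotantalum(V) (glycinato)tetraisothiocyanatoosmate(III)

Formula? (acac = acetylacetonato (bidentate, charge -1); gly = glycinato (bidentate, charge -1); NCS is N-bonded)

Cation [Ta…]: ligand charges -3, Ta(V) ⇒ ion charge 2+.
Anion [Os…]: ligand charges -5, Os(III) ⇒ ion charge 2−.
One 2+ cation balances one 2− anion.

[Ta(acac)2(H2O)(OH)][Os(gly)(NCS)4]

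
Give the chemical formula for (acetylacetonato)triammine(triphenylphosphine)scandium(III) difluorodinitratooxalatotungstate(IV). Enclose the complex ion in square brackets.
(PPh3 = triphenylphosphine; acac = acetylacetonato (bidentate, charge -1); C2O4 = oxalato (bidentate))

Cation [Sc…]: ligand charges -1, Sc(III) ⇒ ion charge 2+.
Anion [W…]: ligand charges -6, W(IV) ⇒ ion charge 2−.
One 2+ cation balances one 2− anion.

[Sc(acac)(NH3)3(PPh3)][W(C2O4)F2(NO3)2]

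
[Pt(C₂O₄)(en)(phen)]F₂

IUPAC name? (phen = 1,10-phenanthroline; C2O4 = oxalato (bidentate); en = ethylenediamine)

The 2 fluoride counter-ions carry a total charge of -2, so each complex ion is 2+.
Ligand charges: 1×1,10-phenanthroline (neutral), 1×oxalato (-2 each), 1×ethylenediamine (neutral); total -2. So Pt + (-2) = 2+, giving Pt = +4.
Ligands are named alphabetically: ethylenediamine before oxalato before phenanthroline.

(ethylenediamine)oxalato(1,10-phenanthroline)platinum(IV) fluoride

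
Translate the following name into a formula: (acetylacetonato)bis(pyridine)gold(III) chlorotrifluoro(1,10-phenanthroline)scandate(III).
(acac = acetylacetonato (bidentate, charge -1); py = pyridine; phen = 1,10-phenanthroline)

Cation [Au…]: ligand charges -1, Au(III) ⇒ ion charge 2+.
Anion [Sc…]: ligand charges -4, Sc(III) ⇒ ion charge 1−.
One 2+ cation requires 2 of the 1− anion.

[Au(acac)(py)2][ScClF3(phen)]2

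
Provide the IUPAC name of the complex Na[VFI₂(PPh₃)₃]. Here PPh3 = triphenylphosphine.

The 1 sodium counter-ion carries a total charge of +1, so each complex ion is 1−.
Ligand charges: 1×fluoro (-1 each), 2×iodo (-1 each), 3×triphenylphosphine (neutral); total -3. So V + (-3) = 1−, giving V = +2.
The complex ion is anionic, so vanadium takes the -ate form vanadate(II).

sodium fluorodiiodotris(triphenylphosphine)vanadate(II)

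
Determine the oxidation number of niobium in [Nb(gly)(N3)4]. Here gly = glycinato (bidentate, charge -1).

+5

No counter-ion: the bracketed complex is neutral.
Ligand charges: 1×gly = -1; 4×N3 = -4; sum -5.
Nb + (-5) = 0 ⇒ Nb is +5.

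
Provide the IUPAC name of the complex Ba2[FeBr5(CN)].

barium pentabromocyanoferrate(II)

The 2 barium counter-ions carry a total charge of +4, so each complex ion is 4−.
Ligand charges: 5×bromo (-1 each), 1×cyano (-1 each); total -6. So Fe + (-6) = 4−, giving Fe = +2.
Ligands are named alphabetically: bromo before cyano.
The complex ion is anionic, so iron takes the -ate form ferrate(II).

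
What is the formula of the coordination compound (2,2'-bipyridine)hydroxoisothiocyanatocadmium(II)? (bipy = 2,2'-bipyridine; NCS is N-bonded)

Ligands: 1 2,2'-bipyridine (bipy, neutral), 1 isothiocyanato (NCS, -1), 1 hydroxo (OH, -1). Ligand charge sum = -2.
With Cd in oxidation state +2, the complex ion is [Cd...].

[Cd(bipy)(NCS)(OH)]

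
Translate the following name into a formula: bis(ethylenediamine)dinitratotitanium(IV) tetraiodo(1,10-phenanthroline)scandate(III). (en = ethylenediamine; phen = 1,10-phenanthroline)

[Ti(en)2(NO3)2][ScI4(phen)]2

Cation [Ti…]: ligand charges -2, Ti(IV) ⇒ ion charge 2+.
Anion [Sc…]: ligand charges -4, Sc(III) ⇒ ion charge 1−.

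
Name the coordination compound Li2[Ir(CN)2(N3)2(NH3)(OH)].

lithium amminediazidodicyanohydroxoiridate(III)

The 2 lithium counter-ions carry a total charge of +2, so each complex ion is 2−.
Ligand charges: 2×azido (-1 each), 1×hydroxo (-1 each), 2×cyano (-1 each), 1×ammine (neutral); total -5. So Ir + (-5) = 2−, giving Ir = +3.
Ligands are named alphabetically: ammine before azido before cyano before hydroxo.
The complex ion is anionic, so iridium takes the -ate form iridate(III).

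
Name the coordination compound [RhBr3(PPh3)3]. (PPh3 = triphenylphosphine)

There is no counter-ion, so the complex is neutral overall.
Ligand charges: 3×triphenylphosphine (neutral), 3×bromo (-1 each); total -3. So Rh + (-3) = 0, giving Rh = +3.
Ligands are named alphabetically: bromo before triphenylphosphine.

tribromotris(triphenylphosphine)rhodium(III)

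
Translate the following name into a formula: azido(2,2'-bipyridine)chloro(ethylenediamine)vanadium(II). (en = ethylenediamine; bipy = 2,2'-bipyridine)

Ligands: 1 azido (N3, -1), 1 ethylenediamine (en, neutral), 1 chloro (Cl, -1), 1 2,2'-bipyridine (bipy, neutral). Ligand charge sum = -2.
With V in oxidation state +2, the complex ion is [V...].

[V(bipy)Cl(en)(N3)]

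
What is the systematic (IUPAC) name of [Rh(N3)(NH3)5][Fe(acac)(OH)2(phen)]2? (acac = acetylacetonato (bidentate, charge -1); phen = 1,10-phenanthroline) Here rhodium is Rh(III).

Rh is given as +3; the cation's ligand charges sum to -1, so the complex cation is 2+.
With 2 anions per cation, each anion must be 2/2 = 1−.
Anion: ligand charges sum to -3; for the ion to be 1−, Fe = +2.

pentaammineazidorhodium(III) (acetylacetonato)dihydroxo(1,10-phenanthroline)ferrate(II)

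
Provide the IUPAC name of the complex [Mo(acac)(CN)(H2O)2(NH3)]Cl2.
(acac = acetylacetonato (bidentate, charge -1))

(acetylacetonato)amminediaquacyanomolybdenum(IV) chloride

The 2 chloride counter-ions carry a total charge of -2, so each complex ion is 2+.
Ligand charges: 1×ammine (neutral), 1×acetylacetonato (-1 each), 1×cyano (-1 each), 2×aqua (neutral); total -2. So Mo + (-2) = 2+, giving Mo = +4.
Ligands are named alphabetically: acetylacetonato before ammine before aqua before cyano.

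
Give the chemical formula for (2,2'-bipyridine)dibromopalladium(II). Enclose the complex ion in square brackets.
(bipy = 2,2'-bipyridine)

[Pd(bipy)Br2]

Ligands: 1 2,2'-bipyridine (bipy, neutral), 2 bromo (Br, -1). Ligand charge sum = -2.
With Pd in oxidation state +2, the complex ion is [Pd...].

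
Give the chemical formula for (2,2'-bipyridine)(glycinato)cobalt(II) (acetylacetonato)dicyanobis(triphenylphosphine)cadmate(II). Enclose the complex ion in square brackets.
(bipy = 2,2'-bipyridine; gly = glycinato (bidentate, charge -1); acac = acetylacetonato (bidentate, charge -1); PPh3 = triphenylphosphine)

Cation [Co…]: ligand charges -1, Co(II) ⇒ ion charge 1+.
Anion [Cd…]: ligand charges -3, Cd(II) ⇒ ion charge 1−.
One 1+ cation balances one 1− anion.

[Co(bipy)(gly)][Cd(acac)(CN)2(PPh3)2]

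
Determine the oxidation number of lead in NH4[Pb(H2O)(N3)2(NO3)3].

+4

1 ammonium outside the brackets (+1 each) → the complex ion is 1−.
Ligand charges: 2×N3 = -2; 1×H2O neutral; 3×NO3 = -3; sum -5.
Pb + (-5) = 1− ⇒ Pb is +4.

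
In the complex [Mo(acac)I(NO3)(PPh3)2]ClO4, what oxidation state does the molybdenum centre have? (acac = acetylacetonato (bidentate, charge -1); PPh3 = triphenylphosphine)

1 perchlorate outside the brackets (-1 each) → the complex ion is 1+.
Ligand charges: 1×acac = -1; 1×I = -1; 1×NO3 = -1; 2×PPh3 neutral; sum -3.
Mo + (-3) = 1+ ⇒ Mo is +4.

+4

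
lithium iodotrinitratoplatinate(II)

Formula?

Ligands: 1 iodo (I, -1), 3 nitrato (NO3, -1). Ligand charge sum = -4.
With Pt in oxidation state +2, the complex ion is [Pt...]^2−.
Charge balance with lithium (+1) requires 1 complex ion per 2 lithium.

Li2[PtI(NO3)3]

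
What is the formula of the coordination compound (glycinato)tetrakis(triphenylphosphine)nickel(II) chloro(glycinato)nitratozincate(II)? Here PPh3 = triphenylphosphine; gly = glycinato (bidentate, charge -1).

[Ni(gly)(PPh3)4][ZnCl(gly)(NO3)]

Cation [Ni…]: ligand charges -1, Ni(II) ⇒ ion charge 1+.
Anion [Zn…]: ligand charges -3, Zn(II) ⇒ ion charge 1−.
One 1+ cation balances one 1− anion.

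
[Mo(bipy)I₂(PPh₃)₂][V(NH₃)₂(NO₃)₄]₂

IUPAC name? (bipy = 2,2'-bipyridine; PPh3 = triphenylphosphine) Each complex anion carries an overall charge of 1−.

(2,2'-bipyridine)diiodobis(triphenylphosphine)molybdenum(IV) diamminetetranitratovanadate(III)

Both ions are complex: the cation is named first with the plain metal name, the anion second with the -ate form; each ion's ligands are alphabetised independently.
The complex anion is given as 1−; its ligand charges sum to -4, so V = +3.
With 2 anions per cation, the cation must be 2×1 = 2+.
Cation: ligand charges sum to -2; for the ion to be 2+, Mo = +4.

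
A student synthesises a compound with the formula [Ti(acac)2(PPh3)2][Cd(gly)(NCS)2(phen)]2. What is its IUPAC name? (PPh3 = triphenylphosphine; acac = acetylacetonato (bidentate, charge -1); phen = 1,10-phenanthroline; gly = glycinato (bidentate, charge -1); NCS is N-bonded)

bis(acetylacetonato)bis(triphenylphosphine)titanium(IV) (glycinato)diisothiocyanato(1,10-phenanthroline)cadmate(II)

Both ions are complex: the cation is named first with the plain metal name, the anion second with the -ate form; each ion's ligands are alphabetised independently.
Cadmium is always +2 in its complexes; the anion's ligand charges sum to -3, so the complex anion is 1−.
With 2 anions per cation, the cation must be 2×1 = 2+.
Cation: ligand charges sum to -2; for the ion to be 2+, Ti = +4.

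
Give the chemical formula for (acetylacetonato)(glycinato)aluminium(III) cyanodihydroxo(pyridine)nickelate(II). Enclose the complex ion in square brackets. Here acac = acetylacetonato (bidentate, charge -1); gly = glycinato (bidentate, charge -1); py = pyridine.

[Al(acac)(gly)][Ni(CN)(OH)2(py)]

Cation [Al…]: ligand charges -2, Al(III) ⇒ ion charge 1+.
Anion [Ni…]: ligand charges -3, Ni(II) ⇒ ion charge 1−.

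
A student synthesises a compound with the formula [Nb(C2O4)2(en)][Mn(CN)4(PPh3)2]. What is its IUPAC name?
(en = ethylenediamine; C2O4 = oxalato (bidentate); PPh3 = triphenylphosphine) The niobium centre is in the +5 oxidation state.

Nb is given as +5; the cation's ligand charges sum to -4, so the complex cation is 1+.
A 1:1 salt means the anion carries the equal and opposite charge, 1−.
Anion: ligand charges sum to -4; for the ion to be 1−, Mn = +3.

(ethylenediamine)dioxalatoniobium(V) tetracyanobis(triphenylphosphine)manganate(III)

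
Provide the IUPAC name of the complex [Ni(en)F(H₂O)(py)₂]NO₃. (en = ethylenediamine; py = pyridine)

The 1 nitrate counter-ion carries a total charge of -1, so each complex ion is 1+.
Ligand charges: 1×fluoro (-1 each), 1×ethylenediamine (neutral), 1×aqua (neutral), 2×pyridine (neutral); total -1. So Ni + (-1) = 1+, giving Ni = +2.
Ligands are named alphabetically: aqua before ethylenediamine before fluoro before pyridine.

aqua(ethylenediamine)fluorobis(pyridine)nickel(II) nitrate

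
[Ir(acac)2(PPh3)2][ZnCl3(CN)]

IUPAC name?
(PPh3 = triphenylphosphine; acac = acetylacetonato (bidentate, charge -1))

Both ions are complex: the cation is named first with the plain metal name, the anion second with the -ate form; each ion's ligands are alphabetised independently.
Zinc is always +2 in its complexes; the anion's ligand charges sum to -4, so the complex anion is 2−.
A 1:1 salt means the cation carries the equal and opposite charge, 2+.
Cation: ligand charges sum to -2; for the ion to be 2+, Ir = +4.

bis(acetylacetonato)bis(triphenylphosphine)iridium(IV) trichlorocyanozincate(II)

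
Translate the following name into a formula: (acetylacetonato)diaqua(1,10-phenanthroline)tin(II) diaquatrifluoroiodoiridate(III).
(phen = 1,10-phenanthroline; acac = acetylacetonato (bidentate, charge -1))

Cation [Sn…]: ligand charges -1, Sn(II) ⇒ ion charge 1+.
Anion [Ir…]: ligand charges -4, Ir(III) ⇒ ion charge 1−.
One 1+ cation balances one 1− anion.

[Sn(acac)(H2O)2(phen)][IrF3(H2O)2I]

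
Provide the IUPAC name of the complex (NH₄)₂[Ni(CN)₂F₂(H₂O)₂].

The 2 ammonium counter-ions carry a total charge of +2, so each complex ion is 2−.
Ligand charges: 2×cyano (-1 each), 2×fluoro (-1 each), 2×aqua (neutral); total -4. So Ni + (-4) = 2−, giving Ni = +2.
Ligands are named alphabetically: aqua before cyano before fluoro.
The complex ion is anionic, so nickel takes the -ate form nickelate(II).

ammonium diaquadicyanodifluoronickelate(II)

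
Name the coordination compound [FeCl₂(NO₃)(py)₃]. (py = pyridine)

There is no counter-ion, so the complex is neutral overall.
Ligand charges: 3×pyridine (neutral), 2×chloro (-1 each), 1×nitrato (-1 each); total -3. So Fe + (-3) = 0, giving Fe = +3.
Ligands are named alphabetically: chloro before nitrato before pyridine.

dichloronitratotris(pyridine)iron(III)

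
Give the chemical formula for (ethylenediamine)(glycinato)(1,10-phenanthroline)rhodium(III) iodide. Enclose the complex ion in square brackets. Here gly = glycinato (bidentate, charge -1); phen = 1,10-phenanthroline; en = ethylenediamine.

Ligands: 1 glycinato (gly, -1), 1 1,10-phenanthroline (phen, neutral), 1 ethylenediamine (en, neutral). Ligand charge sum = -1.
With Rh in oxidation state +3, the complex ion is [Rh...]^2+.
Charge balance with iodide (-1) requires 1 complex ion per 2 iodide.

[Rh(en)(gly)(phen)]I2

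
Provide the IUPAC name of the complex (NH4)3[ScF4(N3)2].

ammonium diazidotetrafluoroscandate(III)

The 3 ammonium counter-ions carry a total charge of +3, so each complex ion is 3−.
Ligand charges: 2×azido (-1 each), 4×fluoro (-1 each); total -6. So Sc + (-6) = 3−, giving Sc = +3.
Ligands are named alphabetically: azido before fluoro.
The complex ion is anionic, so scandium takes the -ate form scandate(III).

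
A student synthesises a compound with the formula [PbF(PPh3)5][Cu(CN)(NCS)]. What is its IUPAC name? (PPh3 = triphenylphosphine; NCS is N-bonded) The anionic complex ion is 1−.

fluoropentakis(triphenylphosphine)lead(II) cyanoisothiocyanatocuprate(I)

Both ions are complex: the cation is named first with the plain metal name, the anion second with the -ate form; each ion's ligands are alphabetised independently.
The complex anion is given as 1−; its ligand charges sum to -2, so Cu = +1.
A 1:1 salt means the cation carries the equal and opposite charge, 1+.
Cation: ligand charges sum to -1; for the ion to be 1+, Pb = +2.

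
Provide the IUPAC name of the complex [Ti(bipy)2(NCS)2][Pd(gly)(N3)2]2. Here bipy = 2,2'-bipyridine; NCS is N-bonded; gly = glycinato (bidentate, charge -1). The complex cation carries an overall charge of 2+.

bis(2,2'-bipyridine)diisothiocyanatotitanium(IV) diazido(glycinato)palladate(II)

Both ions are complex: the cation is named first with the plain metal name, the anion second with the -ate form; each ion's ligands are alphabetised independently.
The complex cation is given as 2+; its ligand charges sum to -2, so Ti = +4.
With 2 anions per cation, each anion must be 2/2 = 1−.
Anion: ligand charges sum to -3; for the ion to be 1−, Pd = +2.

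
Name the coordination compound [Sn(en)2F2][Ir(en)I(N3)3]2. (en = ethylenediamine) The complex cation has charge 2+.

The complex cation is given as 2+; its ligand charges sum to -2, so Sn = +4.
With 2 anions per cation, each anion must be 2/2 = 1−.
Anion: ligand charges sum to -4; for the ion to be 1−, Ir = +3.

bis(ethylenediamine)difluorotin(IV) triazido(ethylenediamine)iodoiridate(III)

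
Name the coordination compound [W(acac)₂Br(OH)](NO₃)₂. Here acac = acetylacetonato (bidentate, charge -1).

The 2 nitrate counter-ions carry a total charge of -2, so each complex ion is 2+.
Ligand charges: 2×acetylacetonato (-1 each), 1×hydroxo (-1 each), 1×bromo (-1 each); total -4. So W + (-4) = 2+, giving W = +6.
Ligands are named alphabetically: acetylacetonato before bromo before hydroxo.

bis(acetylacetonato)bromohydroxotungsten(VI) nitrate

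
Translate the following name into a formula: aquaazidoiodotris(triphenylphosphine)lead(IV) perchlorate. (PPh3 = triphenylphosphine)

[Pb(H2O)I(N3)(PPh3)3](ClO4)2

Ligands: 1 azido (N3, -1), 1 iodo (I, -1), 3 triphenylphosphine (PPh3, neutral), 1 aqua (H2O, neutral). Ligand charge sum = -2.
Charge balance with perchlorate (-1) requires 1 complex ion per 2 perchlorate.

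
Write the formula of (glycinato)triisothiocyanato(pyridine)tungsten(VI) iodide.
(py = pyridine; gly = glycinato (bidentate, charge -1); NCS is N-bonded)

Ligands: 1 pyridine (py, neutral), 1 glycinato (gly, -1), 3 isothiocyanato (NCS, -1). Ligand charge sum = -4.
With W in oxidation state +6, the complex ion is [W...]^2+.
Charge balance with iodide (-1) requires 1 complex ion per 2 iodide.

[W(gly)(NCS)3(py)]I2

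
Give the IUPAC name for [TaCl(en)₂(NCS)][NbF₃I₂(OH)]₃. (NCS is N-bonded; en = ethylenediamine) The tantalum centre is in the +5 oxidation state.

chlorobis(ethylenediamine)isothiocyanatotantalum(V) trifluorohydroxodiiodoniobate(V)

Ta is given as +5; the cation's ligand charges sum to -2, so the complex cation is 3+.
With 3 anions per cation, each anion must be 3/3 = 1−.
Anion: ligand charges sum to -6; for the ion to be 1−, Nb = +5.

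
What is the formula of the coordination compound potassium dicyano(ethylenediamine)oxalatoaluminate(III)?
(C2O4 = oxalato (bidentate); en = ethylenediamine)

K[Al(C2O4)(CN)2(en)]

Ligands: 1 oxalato (C2O4, -2), 2 cyano (CN, -1), 1 ethylenediamine (en, neutral). Ligand charge sum = -4.
With Al in oxidation state +3, the complex ion is [Al...]^1−.
Charge balance with potassium (+1) requires 1 complex ion per 1 potassium.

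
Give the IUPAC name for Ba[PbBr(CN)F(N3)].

barium azidobromocyanofluoroplumbate(II)

The 1 barium counter-ion carries a total charge of +2, so each complex ion is 2−.
Ligand charges: 1×azido (-1 each), 1×cyano (-1 each), 1×bromo (-1 each), 1×fluoro (-1 each); total -4. So Pb + (-4) = 2−, giving Pb = +2.
The complex ion is anionic, so lead takes the -ate form plumbate(II).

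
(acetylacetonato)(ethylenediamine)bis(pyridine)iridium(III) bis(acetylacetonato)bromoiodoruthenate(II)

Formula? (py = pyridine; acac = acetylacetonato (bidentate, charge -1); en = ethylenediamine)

Cation [Ir…]: ligand charges -1, Ir(III) ⇒ ion charge 2+.
Anion [Ru…]: ligand charges -4, Ru(II) ⇒ ion charge 2−.

[Ir(acac)(en)(py)2][Ru(acac)2BrI]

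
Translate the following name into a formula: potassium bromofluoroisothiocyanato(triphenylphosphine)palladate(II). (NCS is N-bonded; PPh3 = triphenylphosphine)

K[PdBrF(NCS)(PPh3)]

Ligands: 1 isothiocyanato (NCS, -1), 1 bromo (Br, -1), 1 fluoro (F, -1), 1 triphenylphosphine (PPh3, neutral). Ligand charge sum = -3.
Charge balance with potassium (+1) requires 1 complex ion per 1 potassium.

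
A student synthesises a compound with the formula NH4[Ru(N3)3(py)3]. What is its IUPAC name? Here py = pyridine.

ammonium triazidotris(pyridine)ruthenate(II)

The 1 ammonium counter-ion carries a total charge of +1, so each complex ion is 1−.
Ligand charges: 3×pyridine (neutral), 3×azido (-1 each); total -3. So Ru + (-3) = 1−, giving Ru = +2.
The complex ion is anionic, so ruthenium takes the -ate form ruthenate(II).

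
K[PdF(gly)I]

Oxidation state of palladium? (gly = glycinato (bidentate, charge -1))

1 potassium outside the brackets (+1 each) → the complex ion is 1−.
Ligand charges: 1×I = -1; 1×F = -1; 1×gly = -1; sum -3.
Pd + (-3) = 1− ⇒ Pd is +2.

+2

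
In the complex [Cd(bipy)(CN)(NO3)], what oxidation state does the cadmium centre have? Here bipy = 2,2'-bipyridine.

+2

No counter-ion: the bracketed complex is neutral.
Ligand charges: 1×CN = -1; 1×bipy neutral; 1×NO3 = -1; sum -2.
Cd + (-2) = 0 ⇒ Cd is +2.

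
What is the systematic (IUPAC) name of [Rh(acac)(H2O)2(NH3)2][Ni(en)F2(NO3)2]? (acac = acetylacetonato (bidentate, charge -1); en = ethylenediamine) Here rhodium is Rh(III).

(acetylacetonato)diamminediaquarhodium(III) (ethylenediamine)difluorodinitratonickelate(II)

Rh is given as +3; the cation's ligand charges sum to -1, so the complex cation is 2+.
A 1:1 salt means the anion carries the equal and opposite charge, 2−.
Anion: ligand charges sum to -4; for the ion to be 2−, Ni = +2.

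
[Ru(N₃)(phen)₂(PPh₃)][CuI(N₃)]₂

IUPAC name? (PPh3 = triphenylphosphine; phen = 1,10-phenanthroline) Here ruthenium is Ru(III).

azidobis(1,10-phenanthroline)(triphenylphosphine)ruthenium(III) azidoiodocuprate(I)

Both ions are complex: the cation is named first with the plain metal name, the anion second with the -ate form; each ion's ligands are alphabetised independently.
Ru is given as +3; the cation's ligand charges sum to -1, so the complex cation is 2+.
With 2 anions per cation, each anion must be 2/2 = 1−.
Anion: ligand charges sum to -2; for the ion to be 1−, Cu = +1.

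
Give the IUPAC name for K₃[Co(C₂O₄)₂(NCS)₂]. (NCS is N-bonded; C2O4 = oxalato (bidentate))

potassium diisothiocyanatodioxalatocobaltate(III)

The 3 potassium counter-ions carry a total charge of +3, so each complex ion is 3−.
Ligand charges: 2×isothiocyanato (-1 each), 2×oxalato (-2 each); total -6. So Co + (-6) = 3−, giving Co = +3.
Ligands are named alphabetically: isothiocyanato before oxalato.
The complex ion is anionic, so cobalt takes the -ate form cobaltate(III).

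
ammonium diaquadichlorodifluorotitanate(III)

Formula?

Ligands: 2 fluoro (F, -1), 2 chloro (Cl, -1), 2 aqua (H2O, neutral). Ligand charge sum = -4.
With Ti in oxidation state +3, the complex ion is [Ti...]^1−.
Charge balance with ammonium (+1) requires 1 complex ion per 1 ammonium.

NH4[TiCl2F2(H2O)2]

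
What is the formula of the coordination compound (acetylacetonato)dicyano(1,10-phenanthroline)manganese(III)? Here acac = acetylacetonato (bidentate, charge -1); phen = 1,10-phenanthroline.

Ligands: 1 acetylacetonato (acac, -1), 1 1,10-phenanthroline (phen, neutral), 2 cyano (CN, -1). Ligand charge sum = -3.
With Mn in oxidation state +3, the complex ion is [Mn...].

[Mn(acac)(CN)2(phen)]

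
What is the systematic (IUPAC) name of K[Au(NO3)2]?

The 1 potassium counter-ion carries a total charge of +1, so each complex ion is 1−.
Ligand charges: 2×nitrato (-1 each); total -2. So Au + (-2) = 1−, giving Au = +1.
The complex ion is anionic, so gold takes the -ate form aurate(I).

potassium dinitratoaurate(I)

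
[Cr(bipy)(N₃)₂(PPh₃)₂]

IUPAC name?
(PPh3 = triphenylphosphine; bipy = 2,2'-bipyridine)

diazido(2,2'-bipyridine)bis(triphenylphosphine)chromium(II)

There is no counter-ion, so the complex is neutral overall.
Ligand charges: 2×triphenylphosphine (neutral), 1×2,2'-bipyridine (neutral), 2×azido (-1 each); total -2. So Cr + (-2) = 0, giving Cr = +2.
Ligands are named alphabetically: azido before bipyridine before triphenylphosphine.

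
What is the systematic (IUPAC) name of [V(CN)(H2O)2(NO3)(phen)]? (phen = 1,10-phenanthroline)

diaquacyanonitrato(1,10-phenanthroline)vanadium(II)

There is no counter-ion, so the complex is neutral overall.
Ligand charges: 2×aqua (neutral), 1×1,10-phenanthroline (neutral), 1×cyano (-1 each), 1×nitrato (-1 each); total -2. So V + (-2) = 0, giving V = +2.
Ligands are named alphabetically: aqua before cyano before nitrato before phenanthroline.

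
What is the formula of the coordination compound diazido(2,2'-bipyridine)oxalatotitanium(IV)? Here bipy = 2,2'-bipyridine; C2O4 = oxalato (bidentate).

Ligands: 2 azido (N3, -1), 1 2,2'-bipyridine (bipy, neutral), 1 oxalato (C2O4, -2). Ligand charge sum = -4.
With Ti in oxidation state +4, the complex ion is [Ti...].

[Ti(bipy)(C2O4)(N3)2]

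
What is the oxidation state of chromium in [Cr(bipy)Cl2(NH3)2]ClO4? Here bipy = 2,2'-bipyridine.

1 perchlorate outside the brackets (-1 each) → the complex ion is 1+.
Ligand charges: 2×NH3 neutral; 2×Cl = -2; 1×bipy neutral; sum -2.
Cr + (-2) = 1+ ⇒ Cr is +3.

+3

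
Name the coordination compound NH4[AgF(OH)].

The 1 ammonium counter-ion carries a total charge of +1, so each complex ion is 1−.
Ligand charges: 1×fluoro (-1 each), 1×hydroxo (-1 each); total -2. So Ag + (-2) = 1−, giving Ag = +1.
The complex ion is anionic, so silver takes the -ate form argentate(I).

ammonium fluorohydroxoargentate(I)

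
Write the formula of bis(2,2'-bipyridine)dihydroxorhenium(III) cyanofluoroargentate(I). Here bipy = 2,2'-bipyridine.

Cation [Re…]: ligand charges -2, Re(III) ⇒ ion charge 1+.
Anion [Ag…]: ligand charges -2, Ag(I) ⇒ ion charge 1−.
One 1+ cation balances one 1− anion.

[Re(bipy)2(OH)2][Ag(CN)F]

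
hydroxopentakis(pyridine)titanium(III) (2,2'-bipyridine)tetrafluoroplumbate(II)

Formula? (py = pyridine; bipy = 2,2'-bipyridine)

Cation [Ti…]: ligand charges -1, Ti(III) ⇒ ion charge 2+.
Anion [Pb…]: ligand charges -4, Pb(II) ⇒ ion charge 2−.
One 2+ cation balances one 2− anion.

[Ti(OH)(py)5][Pb(bipy)F4]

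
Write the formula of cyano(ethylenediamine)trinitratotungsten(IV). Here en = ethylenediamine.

Ligands: 3 nitrato (NO3, -1), 1 cyano (CN, -1), 1 ethylenediamine (en, neutral). Ligand charge sum = -4.
With W in oxidation state +4, the complex ion is [W...].

[W(CN)(en)(NO3)3]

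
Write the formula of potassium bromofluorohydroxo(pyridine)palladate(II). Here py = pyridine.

Ligands: 1 fluoro (F, -1), 1 hydroxo (OH, -1), 1 pyridine (py, neutral), 1 bromo (Br, -1). Ligand charge sum = -3.
Charge balance with potassium (+1) requires 1 complex ion per 1 potassium.

K[PdBrF(OH)(py)]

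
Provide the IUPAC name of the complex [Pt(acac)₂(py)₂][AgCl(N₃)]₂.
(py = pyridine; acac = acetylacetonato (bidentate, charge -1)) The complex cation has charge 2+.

Both ions are complex: the cation is named first with the plain metal name, the anion second with the -ate form; each ion's ligands are alphabetised independently.
The complex cation is given as 2+; its ligand charges sum to -2, so Pt = +4.
With 2 anions per cation, each anion must be 2/2 = 1−.
Anion: ligand charges sum to -2; for the ion to be 1−, Ag = +1.

bis(acetylacetonato)bis(pyridine)platinum(IV) azidochloroargentate(I)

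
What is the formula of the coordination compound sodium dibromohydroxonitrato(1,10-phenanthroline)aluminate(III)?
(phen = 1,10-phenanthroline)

Na[AlBr2(NO3)(OH)(phen)]

Ligands: 1 hydroxo (OH, -1), 1 1,10-phenanthroline (phen, neutral), 1 nitrato (NO3, -1), 2 bromo (Br, -1). Ligand charge sum = -4.
With Al in oxidation state +3, the complex ion is [Al...]^1−.
Charge balance with sodium (+1) requires 1 complex ion per 1 sodium.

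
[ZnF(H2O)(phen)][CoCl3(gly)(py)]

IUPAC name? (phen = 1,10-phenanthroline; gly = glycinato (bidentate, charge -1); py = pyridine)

aquafluoro(1,10-phenanthroline)zinc(II) trichloro(glycinato)(pyridine)cobaltate(III)

Both ions are complex: the cation is named first with the plain metal name, the anion second with the -ate form; each ion's ligands are alphabetised independently.
Zinc is always +2 in its complexes; the cation's ligand charges sum to -1, so the complex cation is 1+.
A 1:1 salt means the anion carries the equal and opposite charge, 1−.
Anion: ligand charges sum to -4; for the ion to be 1−, Co = +3.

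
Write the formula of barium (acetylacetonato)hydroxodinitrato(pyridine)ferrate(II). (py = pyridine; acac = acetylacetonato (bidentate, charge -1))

Ligands: 1 pyridine (py, neutral), 1 acetylacetonato (acac, -1), 1 hydroxo (OH, -1), 2 nitrato (NO3, -1). Ligand charge sum = -4.
With Fe in oxidation state +2, the complex ion is [Fe...]^2−.
Charge balance with barium (+2) requires 1 complex ion per 1 barium.

Ba[Fe(acac)(NO3)2(OH)(py)]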